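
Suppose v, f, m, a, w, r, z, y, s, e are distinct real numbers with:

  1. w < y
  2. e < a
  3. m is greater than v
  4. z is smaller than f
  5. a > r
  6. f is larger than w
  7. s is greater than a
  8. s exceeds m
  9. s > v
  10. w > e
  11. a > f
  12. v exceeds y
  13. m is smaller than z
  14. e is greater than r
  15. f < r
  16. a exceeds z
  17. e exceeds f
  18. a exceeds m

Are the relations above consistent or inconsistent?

inconsistent

Chaining the given relations yields w < y < v < m < z < f < r < e, so w < e. But one relation states e < w. These cannot both hold.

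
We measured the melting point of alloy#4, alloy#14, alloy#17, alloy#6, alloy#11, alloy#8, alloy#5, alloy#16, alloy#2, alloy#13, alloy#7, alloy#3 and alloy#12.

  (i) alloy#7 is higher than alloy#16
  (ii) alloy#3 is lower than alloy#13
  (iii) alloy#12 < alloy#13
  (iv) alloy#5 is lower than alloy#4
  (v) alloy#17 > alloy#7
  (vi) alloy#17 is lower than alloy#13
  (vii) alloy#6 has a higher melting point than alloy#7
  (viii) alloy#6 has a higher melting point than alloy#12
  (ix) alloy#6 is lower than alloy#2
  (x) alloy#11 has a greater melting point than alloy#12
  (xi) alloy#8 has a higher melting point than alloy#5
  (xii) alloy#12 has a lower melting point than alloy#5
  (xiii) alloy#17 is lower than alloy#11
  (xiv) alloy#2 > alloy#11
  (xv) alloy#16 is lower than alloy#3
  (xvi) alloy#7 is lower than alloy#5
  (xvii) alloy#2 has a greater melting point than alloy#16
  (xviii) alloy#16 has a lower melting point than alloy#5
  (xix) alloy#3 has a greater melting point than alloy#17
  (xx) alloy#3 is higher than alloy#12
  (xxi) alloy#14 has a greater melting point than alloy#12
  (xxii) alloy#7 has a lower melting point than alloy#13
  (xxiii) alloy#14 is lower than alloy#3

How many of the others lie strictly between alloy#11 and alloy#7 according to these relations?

The relations place alloy#7 below alloy#11. An element lies strictly between them when it is forced above alloy#7 and also forced below alloy#11.
Above alloy#7: {alloy#6, alloy#17, alloy#5, alloy#3, alloy#2, alloy#13, alloy#8, alloy#4}. Below alloy#11: {alloy#16, alloy#12, alloy#17}.
Intersection: {alloy#17} — 1.

1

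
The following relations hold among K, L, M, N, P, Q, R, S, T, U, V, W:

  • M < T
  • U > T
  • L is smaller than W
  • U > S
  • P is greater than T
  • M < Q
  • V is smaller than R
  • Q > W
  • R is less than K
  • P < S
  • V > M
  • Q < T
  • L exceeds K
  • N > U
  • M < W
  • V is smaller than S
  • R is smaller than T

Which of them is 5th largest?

T

The consecutive relations fix a unique order: M < V < R < K < L < W < Q < T < P < S < U < N.
Counting 5 from the largest end gives T.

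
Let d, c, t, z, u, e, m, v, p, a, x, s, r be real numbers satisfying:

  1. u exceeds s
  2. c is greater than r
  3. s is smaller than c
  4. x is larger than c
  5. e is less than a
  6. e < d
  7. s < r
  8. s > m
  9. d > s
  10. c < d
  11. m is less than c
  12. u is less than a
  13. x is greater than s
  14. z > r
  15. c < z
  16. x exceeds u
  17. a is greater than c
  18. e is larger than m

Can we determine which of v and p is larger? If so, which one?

undetermined

Following every chain through v: nothing is chained to v.
p is not reached, and no chain runs the other way from p to v.
So the given relations leave the order of v and p undetermined.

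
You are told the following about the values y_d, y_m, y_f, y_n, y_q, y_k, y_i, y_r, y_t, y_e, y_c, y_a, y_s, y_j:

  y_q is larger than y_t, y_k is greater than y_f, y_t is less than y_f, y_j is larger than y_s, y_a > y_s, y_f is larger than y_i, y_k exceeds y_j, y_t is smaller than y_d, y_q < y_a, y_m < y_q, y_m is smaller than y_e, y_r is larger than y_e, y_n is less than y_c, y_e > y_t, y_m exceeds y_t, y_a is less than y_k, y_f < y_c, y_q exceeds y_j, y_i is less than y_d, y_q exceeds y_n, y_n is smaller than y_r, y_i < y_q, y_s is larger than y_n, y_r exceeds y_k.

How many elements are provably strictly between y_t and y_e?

Chaining upward from y_t reaches: y_f, y_m, y_q, y_c, y_a, y_d, y_k, y_r.
Chaining downward from y_e reaches: y_m.
Strictly between y_t and y_e are those in both lists: y_m — 1 element.

1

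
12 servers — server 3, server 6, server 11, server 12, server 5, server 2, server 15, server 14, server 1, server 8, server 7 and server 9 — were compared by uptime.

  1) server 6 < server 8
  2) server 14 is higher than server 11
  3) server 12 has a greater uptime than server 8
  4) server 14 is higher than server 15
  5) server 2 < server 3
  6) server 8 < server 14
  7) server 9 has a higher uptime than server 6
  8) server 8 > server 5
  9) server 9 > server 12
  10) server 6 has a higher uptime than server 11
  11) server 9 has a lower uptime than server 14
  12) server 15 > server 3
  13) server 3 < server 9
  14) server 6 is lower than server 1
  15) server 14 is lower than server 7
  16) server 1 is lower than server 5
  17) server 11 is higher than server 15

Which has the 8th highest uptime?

Chaining the given pairs: server 2 < server 3 < server 15 < server 11 < server 6 < server 1 < server 5 < server 8 < server 12 < server 9 < server 14 < server 7.
The 8th largest is server 6.

server 6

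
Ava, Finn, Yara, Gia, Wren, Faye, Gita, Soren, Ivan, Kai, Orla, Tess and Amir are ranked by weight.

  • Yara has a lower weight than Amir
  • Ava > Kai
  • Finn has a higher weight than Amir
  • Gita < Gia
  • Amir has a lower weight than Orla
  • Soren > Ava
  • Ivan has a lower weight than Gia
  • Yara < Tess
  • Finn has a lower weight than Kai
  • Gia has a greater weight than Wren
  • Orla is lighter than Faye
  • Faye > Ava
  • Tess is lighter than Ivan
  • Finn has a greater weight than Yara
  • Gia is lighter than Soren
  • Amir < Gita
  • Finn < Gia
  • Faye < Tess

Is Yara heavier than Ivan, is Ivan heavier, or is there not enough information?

Following the relations from Yara: Yara < Finn < Kai < Ava < Faye < Tess < Ivan.
So Ivan is heavier.

Ivan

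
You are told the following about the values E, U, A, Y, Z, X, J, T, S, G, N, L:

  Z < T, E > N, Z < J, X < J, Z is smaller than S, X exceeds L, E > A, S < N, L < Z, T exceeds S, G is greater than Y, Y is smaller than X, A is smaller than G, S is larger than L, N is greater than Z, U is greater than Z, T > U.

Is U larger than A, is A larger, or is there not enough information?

Following every chain through A: above A we get G, E.
U is not reached, and no chain runs the other way from U to A.
So the given relations leave the order of A and U undetermined.

undetermined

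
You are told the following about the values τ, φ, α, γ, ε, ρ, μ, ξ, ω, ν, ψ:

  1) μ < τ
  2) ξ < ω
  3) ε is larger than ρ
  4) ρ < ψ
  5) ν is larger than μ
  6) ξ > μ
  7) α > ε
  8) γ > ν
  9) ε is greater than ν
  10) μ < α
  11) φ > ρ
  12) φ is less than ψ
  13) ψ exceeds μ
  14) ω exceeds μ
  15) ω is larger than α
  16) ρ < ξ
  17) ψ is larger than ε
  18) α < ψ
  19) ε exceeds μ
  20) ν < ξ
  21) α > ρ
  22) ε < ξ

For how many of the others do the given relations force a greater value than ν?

6

From ν the given relations immediately reach ε, ξ, γ.
From those, α, ω, ψ — 6 in total.
No other element is forced above ν by the given relations, so the count is 6.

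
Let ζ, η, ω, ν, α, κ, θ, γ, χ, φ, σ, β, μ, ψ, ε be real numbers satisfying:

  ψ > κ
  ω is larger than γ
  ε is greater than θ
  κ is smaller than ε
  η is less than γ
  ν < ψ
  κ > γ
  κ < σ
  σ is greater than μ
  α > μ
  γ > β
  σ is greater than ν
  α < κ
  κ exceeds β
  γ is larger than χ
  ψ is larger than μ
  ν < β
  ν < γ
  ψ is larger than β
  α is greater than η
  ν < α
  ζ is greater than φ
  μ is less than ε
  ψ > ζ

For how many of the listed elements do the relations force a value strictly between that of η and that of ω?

1

The relations place η below ω. An element lies strictly between them when it is forced above η and also forced below ω.
Above η: {α, γ, κ, ε, σ, ψ}. Below ω: {ν, β, χ, γ}.
Intersection: {γ} — 1.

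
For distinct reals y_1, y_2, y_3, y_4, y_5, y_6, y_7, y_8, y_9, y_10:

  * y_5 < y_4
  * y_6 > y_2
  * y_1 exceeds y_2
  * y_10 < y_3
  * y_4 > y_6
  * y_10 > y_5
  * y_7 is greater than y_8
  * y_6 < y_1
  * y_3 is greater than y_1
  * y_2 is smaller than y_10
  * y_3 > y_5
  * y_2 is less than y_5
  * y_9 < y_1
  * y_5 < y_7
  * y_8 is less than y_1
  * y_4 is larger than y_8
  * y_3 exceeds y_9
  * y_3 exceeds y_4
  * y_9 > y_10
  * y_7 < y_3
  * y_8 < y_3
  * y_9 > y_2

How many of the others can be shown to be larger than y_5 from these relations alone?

6

The elements the relations force above y_5 are y_10, y_4, y_9, y_7, y_1, y_3 — no chain reaches any other.
That is 6.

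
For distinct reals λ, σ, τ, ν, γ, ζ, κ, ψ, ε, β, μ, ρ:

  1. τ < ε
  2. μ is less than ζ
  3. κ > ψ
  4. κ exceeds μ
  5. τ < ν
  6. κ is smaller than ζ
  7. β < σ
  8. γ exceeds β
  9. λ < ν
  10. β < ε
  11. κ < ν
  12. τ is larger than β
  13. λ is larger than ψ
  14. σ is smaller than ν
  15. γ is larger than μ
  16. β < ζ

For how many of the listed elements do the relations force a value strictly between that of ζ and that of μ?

Chaining upward from μ reaches: γ, κ, ν.
Chaining downward from ζ reaches: ψ, β, κ.
Strictly between μ and ζ are those in both lists: κ — 1 element.

1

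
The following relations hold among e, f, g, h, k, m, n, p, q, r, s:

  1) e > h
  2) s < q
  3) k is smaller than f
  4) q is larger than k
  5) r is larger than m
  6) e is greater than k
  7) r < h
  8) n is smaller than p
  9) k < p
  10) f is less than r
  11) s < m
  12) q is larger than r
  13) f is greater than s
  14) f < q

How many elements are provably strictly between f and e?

The relations place f below e. An element lies strictly between them when it is forced above f and also forced below e.
Above f: {r, q, h}. Below e: {k, s, m, r, h}.
Intersection: {r, h} — 2.

2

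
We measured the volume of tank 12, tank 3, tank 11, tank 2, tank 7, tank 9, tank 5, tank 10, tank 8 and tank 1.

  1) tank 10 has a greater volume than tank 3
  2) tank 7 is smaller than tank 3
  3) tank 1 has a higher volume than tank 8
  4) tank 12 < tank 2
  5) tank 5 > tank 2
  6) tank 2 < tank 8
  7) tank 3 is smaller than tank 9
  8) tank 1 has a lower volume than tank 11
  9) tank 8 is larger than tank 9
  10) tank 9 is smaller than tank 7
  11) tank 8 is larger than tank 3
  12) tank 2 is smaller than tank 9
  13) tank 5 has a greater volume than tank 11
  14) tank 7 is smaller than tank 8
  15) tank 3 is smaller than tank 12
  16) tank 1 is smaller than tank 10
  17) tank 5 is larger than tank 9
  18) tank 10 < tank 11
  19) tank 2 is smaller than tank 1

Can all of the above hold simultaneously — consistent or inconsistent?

inconsistent

We have tank 9 < tank 7 stated directly, yet also tank 7 < tank 3 < tank 12 < tank 2 < tank 9 by chaining the others — so tank 7 < tank 9. Contradiction.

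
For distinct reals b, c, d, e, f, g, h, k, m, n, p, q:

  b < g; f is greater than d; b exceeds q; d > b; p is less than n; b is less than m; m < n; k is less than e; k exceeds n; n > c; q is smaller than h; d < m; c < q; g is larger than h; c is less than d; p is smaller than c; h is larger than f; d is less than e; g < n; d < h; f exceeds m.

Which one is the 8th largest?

Piecing the relations together gives one ordering: p < c < q < b < d < m < f < h < g < n < k < e.
The 8th largest is d.

d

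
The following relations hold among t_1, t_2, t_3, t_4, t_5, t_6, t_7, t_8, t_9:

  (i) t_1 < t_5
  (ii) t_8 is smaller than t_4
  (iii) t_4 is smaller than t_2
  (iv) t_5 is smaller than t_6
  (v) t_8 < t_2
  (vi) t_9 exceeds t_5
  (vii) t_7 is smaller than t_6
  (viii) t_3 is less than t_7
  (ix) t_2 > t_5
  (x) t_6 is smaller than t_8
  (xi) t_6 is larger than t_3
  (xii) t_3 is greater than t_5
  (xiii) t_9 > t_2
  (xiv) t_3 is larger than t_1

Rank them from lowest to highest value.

t_1 < t_5 < t_3 < t_7 < t_6 < t_8 < t_4 < t_2 < t_9

Nothing is placed below t_1, so it is least; from there t_1 < t_5; t_5 < t_3; t_3 < t_7; t_7 < t_6; t_6 < t_8; t_8 < t_4; t_4 < t_2; t_2 < t_9, each given directly.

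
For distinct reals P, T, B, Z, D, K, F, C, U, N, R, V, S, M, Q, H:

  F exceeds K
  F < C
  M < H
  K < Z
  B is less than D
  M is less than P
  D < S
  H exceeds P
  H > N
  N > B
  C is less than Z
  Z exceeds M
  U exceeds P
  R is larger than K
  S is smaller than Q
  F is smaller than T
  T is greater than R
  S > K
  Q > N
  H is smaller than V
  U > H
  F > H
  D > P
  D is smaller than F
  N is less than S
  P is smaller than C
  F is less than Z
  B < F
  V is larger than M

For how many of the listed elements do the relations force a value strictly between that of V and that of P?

The relations place P below V. An element lies strictly between them when it is forced above P and also forced below V.
Above P: {H, U, D, F, C, S, Q, Z, T}. Below V: {B, M, N, H}.
Intersection: {H} — 1.

1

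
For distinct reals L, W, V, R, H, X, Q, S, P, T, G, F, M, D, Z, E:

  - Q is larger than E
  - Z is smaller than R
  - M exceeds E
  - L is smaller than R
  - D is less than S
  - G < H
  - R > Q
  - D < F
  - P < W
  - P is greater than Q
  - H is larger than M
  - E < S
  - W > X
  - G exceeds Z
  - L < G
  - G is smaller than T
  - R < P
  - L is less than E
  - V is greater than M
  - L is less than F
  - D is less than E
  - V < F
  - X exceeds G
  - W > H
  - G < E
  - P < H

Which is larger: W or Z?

The relevant relations are Z < G; G < E; E < Q; Q < R; R < P; P < H; H < W.
Together: Z < G < E < Q < R < P < H < W.
So Z < W; W is the larger of the two.

W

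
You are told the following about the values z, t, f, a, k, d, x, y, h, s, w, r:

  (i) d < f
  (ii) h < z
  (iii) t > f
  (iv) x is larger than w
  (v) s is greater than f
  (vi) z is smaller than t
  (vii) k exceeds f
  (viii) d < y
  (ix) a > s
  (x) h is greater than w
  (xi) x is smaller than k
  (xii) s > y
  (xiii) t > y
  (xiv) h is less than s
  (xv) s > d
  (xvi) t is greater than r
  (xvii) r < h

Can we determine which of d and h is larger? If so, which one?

undetermined

Following every chain through d: above d we get f, y, s, a, k, t.
h is not reached, and no chain runs the other way from h to d.
So the given relations leave the order of d and h undetermined.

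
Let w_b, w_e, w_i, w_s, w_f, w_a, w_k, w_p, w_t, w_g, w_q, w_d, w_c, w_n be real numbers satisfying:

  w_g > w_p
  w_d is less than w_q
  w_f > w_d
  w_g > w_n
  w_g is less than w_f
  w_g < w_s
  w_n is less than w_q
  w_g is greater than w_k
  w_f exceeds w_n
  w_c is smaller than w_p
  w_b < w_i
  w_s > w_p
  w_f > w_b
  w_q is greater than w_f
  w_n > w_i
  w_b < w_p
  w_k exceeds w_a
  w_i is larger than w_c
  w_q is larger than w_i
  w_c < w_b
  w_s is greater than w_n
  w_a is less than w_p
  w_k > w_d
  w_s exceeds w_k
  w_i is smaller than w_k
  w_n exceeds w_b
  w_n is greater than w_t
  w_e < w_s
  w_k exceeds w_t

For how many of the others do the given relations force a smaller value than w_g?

From w_g the given relations immediately reach w_p, w_k, w_n.
From those, w_a, w_c, w_b, w_d, w_t, w_i — 9 in total.
No other element is forced below w_g by the given relations, so the count is 9.

9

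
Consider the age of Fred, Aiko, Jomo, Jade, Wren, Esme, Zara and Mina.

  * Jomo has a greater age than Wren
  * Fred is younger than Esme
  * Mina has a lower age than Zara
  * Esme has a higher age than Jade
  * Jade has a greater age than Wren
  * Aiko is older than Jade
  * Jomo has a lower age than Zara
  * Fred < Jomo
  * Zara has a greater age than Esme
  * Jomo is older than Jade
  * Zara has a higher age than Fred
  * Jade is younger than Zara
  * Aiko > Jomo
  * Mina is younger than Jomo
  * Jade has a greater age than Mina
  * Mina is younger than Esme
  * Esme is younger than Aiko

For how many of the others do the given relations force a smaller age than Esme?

The elements the relations force below Esme are Mina, Fred, Wren, Jade — no chain reaches any other.
That is 4.

4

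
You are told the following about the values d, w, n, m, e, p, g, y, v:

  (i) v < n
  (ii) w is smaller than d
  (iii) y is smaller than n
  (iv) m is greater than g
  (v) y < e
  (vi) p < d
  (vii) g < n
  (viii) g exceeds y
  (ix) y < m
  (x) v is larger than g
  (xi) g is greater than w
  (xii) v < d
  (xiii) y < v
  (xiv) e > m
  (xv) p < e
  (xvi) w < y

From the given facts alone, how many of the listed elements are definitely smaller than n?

Directly below n: y, g, v.
One step further: w (4 so far).
No other element is forced below n by the given relations, so the count is 4.

4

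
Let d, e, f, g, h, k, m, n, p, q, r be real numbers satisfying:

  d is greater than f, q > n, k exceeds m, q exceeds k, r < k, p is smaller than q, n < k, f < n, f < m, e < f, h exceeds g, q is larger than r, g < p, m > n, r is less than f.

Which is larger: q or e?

q

e < f and f < n give e < n.
With n < m: e < f < n < m.
Then m < k extends the chain to k.
With k < q: e < f < n < m < k < q.
So e < q; q is the larger of the two.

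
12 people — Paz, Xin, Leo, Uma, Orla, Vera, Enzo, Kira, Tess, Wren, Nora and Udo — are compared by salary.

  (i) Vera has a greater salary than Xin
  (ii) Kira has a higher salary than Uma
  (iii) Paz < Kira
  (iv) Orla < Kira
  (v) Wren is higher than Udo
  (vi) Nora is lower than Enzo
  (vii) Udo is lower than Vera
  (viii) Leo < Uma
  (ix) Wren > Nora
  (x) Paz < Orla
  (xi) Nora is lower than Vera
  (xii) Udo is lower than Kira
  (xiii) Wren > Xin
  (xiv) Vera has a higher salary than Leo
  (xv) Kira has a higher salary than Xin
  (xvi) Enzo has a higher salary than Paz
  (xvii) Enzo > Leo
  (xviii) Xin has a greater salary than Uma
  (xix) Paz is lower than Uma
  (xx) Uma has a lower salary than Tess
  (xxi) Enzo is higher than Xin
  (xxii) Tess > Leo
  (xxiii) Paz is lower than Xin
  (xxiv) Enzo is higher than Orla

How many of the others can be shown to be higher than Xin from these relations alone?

Directly above Xin: Vera, Kira, Wren, Enzo.
Nothing else is reachable above Xin; 4 in all.

4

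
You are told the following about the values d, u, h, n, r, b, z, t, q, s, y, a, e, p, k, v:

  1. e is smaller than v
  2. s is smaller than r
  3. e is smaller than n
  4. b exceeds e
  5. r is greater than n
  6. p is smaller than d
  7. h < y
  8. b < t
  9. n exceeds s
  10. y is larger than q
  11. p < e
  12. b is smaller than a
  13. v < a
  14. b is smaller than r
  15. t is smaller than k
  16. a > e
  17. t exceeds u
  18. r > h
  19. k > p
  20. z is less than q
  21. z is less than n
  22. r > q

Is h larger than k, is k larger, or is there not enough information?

Following every chain through h: above h we get y, r.
k is not reached, and no chain runs the other way from k to h.
So the given relations leave the order of h and k undetermined.

undetermined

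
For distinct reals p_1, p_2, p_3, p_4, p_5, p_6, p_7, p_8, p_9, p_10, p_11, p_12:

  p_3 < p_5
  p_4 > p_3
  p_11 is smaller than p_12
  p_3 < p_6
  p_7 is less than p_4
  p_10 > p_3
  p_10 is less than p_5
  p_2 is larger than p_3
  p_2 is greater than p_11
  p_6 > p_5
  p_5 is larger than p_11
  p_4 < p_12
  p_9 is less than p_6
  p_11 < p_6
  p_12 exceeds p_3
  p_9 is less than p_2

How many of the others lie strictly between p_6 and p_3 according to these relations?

2

The relations place p_3 below p_6. An element lies strictly between them when it is forced above p_3 and also forced below p_6.
Above p_3: {p_4, p_12, p_10, p_5, p_2}. Below p_6: {p_11, p_10, p_9, p_5}.
Intersection: {p_10, p_5} — 2.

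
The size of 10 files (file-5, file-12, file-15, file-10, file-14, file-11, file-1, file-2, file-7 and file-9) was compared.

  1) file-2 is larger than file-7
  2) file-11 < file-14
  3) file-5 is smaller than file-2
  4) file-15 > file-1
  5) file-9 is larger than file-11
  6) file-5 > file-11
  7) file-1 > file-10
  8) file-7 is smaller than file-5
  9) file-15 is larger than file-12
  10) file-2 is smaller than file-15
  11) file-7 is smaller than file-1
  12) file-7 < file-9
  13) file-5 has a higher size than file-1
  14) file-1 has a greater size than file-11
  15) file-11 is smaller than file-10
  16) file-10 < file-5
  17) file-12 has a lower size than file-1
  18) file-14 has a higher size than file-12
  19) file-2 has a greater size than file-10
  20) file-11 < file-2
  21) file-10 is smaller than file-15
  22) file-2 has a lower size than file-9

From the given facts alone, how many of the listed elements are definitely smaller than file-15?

From file-15 the given relations immediately reach file-10, file-12, file-1, file-2.
From those, file-11, file-7, file-5 — 7 in total.
Nothing else is reachable below file-15; 7 in all.

7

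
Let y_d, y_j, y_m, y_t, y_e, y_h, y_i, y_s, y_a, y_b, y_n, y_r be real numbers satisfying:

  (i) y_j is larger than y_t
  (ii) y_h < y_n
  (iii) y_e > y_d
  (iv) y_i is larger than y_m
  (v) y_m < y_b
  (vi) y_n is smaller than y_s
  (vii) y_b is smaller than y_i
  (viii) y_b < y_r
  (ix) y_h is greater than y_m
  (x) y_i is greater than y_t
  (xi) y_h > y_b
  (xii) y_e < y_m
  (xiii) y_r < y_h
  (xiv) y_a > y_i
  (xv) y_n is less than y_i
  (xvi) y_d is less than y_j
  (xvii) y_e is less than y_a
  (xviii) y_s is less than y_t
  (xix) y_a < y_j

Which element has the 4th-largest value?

Piecing the relations together gives one ordering: y_d < y_e < y_m < y_b < y_r < y_h < y_n < y_s < y_t < y_i < y_a < y_j.
Counting 4 from the largest end gives y_t.

y_t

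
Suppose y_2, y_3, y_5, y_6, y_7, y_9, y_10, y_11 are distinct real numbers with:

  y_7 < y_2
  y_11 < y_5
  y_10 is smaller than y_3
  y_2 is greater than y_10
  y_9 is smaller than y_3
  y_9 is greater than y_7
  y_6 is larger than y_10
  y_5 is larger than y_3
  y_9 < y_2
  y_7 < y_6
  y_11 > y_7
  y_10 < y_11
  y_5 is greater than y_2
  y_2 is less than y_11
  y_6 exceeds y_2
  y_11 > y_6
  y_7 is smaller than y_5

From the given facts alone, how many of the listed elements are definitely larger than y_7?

Directly above y_7: y_9, y_2, y_6, y_11, y_5.
One step further: y_3 (6 so far).
Nothing else is reachable above y_7; 6 in all.

6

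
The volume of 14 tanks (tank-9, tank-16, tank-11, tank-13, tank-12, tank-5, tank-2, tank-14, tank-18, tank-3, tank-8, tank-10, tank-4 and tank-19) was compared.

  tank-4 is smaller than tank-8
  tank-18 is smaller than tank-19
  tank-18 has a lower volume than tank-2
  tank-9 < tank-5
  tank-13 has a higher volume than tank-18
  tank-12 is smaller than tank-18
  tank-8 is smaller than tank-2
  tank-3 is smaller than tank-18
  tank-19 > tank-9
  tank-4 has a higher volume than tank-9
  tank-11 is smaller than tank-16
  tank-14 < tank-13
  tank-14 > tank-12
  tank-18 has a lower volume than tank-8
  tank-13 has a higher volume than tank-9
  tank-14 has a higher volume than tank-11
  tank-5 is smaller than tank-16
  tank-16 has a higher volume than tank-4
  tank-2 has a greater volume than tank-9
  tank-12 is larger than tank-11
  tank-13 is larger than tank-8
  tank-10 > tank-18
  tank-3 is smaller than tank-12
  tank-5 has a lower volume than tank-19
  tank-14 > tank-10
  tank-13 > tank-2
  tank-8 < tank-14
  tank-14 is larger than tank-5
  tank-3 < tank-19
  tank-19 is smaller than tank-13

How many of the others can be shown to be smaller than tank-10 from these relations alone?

Directly below tank-10: tank-18.
One step further: tank-3, tank-12 (3 so far).
One step further: tank-11 (4 so far).
No other element is forced below tank-10 by the given relations, so the count is 4.

4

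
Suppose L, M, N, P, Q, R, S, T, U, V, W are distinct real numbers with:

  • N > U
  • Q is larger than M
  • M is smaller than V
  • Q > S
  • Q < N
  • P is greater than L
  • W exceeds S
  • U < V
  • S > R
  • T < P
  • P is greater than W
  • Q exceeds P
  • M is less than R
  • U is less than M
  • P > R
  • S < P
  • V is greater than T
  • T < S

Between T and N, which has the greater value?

N

T < S < W < P < Q < N, by transitivity through S, W, P, Q.
So T < N; N is the larger of the two.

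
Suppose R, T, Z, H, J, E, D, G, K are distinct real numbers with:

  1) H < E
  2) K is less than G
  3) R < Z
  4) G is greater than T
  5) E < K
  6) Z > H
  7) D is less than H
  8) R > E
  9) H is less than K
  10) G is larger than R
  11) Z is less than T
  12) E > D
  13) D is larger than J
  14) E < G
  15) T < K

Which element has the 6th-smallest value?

Z

Chaining the given pairs: J < D < H < E < R < Z < T < K < G.
The 6th smallest is Z.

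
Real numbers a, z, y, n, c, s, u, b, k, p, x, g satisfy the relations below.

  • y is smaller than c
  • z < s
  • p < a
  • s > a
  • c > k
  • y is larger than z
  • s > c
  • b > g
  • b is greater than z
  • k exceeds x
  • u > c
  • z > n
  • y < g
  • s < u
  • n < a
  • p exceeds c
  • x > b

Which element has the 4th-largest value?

The consecutive relations fix a unique order: n < z < y < g < b < x < k < c < p < a < s < u.
Counting 4 from the largest end gives p.

p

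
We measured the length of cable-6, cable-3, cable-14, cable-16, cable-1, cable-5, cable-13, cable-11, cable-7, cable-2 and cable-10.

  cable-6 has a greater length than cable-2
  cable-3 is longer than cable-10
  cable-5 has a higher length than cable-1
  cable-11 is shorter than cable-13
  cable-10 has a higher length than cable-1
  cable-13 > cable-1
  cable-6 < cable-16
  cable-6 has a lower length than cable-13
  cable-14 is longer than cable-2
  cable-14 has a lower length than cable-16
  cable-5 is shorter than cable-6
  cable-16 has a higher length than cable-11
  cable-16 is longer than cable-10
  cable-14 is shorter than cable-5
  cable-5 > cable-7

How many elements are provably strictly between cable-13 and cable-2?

3

Chaining upward from cable-2 reaches: cable-14, cable-5, cable-6, cable-16.
Chaining downward from cable-13 reaches: cable-1, cable-14, cable-7, cable-11, cable-5, cable-6.
Strictly between cable-2 and cable-13 are those in both lists: cable-14, cable-5, cable-6 — 3 elements.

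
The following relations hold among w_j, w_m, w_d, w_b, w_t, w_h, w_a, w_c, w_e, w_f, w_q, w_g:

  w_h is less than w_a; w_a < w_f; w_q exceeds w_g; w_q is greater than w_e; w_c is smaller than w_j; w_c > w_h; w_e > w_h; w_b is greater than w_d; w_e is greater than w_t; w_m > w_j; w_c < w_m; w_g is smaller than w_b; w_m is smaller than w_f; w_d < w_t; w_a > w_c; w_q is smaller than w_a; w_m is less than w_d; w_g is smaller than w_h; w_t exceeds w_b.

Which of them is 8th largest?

The consecutive relations fix a unique order: w_g < w_h < w_c < w_j < w_m < w_d < w_b < w_t < w_e < w_q < w_a < w_f.
The 8th largest is w_m.

w_m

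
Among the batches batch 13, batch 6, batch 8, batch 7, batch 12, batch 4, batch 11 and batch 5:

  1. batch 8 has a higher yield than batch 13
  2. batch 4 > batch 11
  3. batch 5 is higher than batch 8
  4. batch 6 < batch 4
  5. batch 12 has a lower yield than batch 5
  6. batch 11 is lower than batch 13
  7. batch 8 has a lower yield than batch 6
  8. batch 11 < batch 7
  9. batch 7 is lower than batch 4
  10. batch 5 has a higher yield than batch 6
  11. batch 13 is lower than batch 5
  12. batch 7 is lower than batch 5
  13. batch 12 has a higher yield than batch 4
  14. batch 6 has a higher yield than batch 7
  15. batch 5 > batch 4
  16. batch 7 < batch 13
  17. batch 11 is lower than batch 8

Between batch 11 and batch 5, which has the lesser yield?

Link the given pairs in sequence: batch 11 < batch 7; batch 7 < batch 13; batch 13 < batch 8; batch 8 < batch 6; batch 6 < batch 4; batch 4 < batch 12; batch 12 < batch 5.
Chaining these gives batch 11 < batch 7 < batch 13 < batch 8 < batch 6 < batch 4 < batch 12 < batch 5.
So batch 11 < batch 5; batch 11 is the lower of the two.

batch 11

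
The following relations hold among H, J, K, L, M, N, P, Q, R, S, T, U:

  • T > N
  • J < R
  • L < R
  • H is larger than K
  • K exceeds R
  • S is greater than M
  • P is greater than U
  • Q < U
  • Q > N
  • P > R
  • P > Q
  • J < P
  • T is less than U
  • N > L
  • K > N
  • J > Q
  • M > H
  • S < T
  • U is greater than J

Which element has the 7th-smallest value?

H

Chaining the given pairs: L < N < Q < J < R < K < H < M < S < T < U < P.
The 7th smallest is H.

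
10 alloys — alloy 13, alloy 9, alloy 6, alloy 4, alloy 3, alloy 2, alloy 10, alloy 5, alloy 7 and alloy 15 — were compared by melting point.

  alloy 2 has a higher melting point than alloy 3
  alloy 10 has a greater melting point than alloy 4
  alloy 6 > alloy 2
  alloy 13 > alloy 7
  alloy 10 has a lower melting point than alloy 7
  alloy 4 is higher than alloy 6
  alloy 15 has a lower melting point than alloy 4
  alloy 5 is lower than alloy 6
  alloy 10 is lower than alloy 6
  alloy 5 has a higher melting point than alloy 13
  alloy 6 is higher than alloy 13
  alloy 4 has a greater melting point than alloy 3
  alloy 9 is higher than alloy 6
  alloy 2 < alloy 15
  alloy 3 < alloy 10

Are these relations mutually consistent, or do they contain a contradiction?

We have alloy 6 < alloy 4 stated directly, yet also alloy 4 < alloy 10 < alloy 7 < alloy 13 < alloy 5 < alloy 6 by chaining the others — so alloy 4 < alloy 6. Contradiction.

inconsistent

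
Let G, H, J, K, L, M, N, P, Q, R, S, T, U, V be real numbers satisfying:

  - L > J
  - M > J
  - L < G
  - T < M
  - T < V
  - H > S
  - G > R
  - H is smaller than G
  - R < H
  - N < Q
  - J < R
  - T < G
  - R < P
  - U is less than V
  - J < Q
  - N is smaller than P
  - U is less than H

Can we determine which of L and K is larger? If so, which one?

Following every chain through L: above L we get G; below L we get J.
K is not reached, and no chain runs the other way from K to L.
So the given relations leave the order of L and K undetermined.

undetermined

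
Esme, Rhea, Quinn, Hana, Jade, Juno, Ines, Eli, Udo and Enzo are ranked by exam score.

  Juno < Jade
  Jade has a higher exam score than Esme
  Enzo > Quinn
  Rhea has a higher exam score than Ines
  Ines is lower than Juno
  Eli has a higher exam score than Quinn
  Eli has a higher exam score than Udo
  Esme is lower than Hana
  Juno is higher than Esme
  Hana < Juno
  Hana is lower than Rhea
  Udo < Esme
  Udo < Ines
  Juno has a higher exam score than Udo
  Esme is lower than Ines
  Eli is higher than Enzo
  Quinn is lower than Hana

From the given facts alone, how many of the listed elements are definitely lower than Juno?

The elements the relations force below Juno are Quinn, Udo, Esme, Hana, Ines — no chain reaches any other.
That is 5.

5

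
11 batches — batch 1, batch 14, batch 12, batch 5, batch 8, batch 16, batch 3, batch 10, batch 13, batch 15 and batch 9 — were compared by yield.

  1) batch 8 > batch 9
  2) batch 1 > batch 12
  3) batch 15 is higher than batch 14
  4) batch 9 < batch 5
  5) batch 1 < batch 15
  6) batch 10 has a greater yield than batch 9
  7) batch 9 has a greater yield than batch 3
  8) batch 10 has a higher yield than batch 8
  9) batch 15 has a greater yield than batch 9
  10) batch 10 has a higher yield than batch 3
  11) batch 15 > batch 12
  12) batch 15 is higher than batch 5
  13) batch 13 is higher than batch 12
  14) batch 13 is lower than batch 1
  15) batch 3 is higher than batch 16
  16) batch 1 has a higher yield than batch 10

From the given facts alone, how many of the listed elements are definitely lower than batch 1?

7

From batch 1 the given relations immediately reach batch 12, batch 13, batch 10.
From those, batch 3, batch 9, batch 8 — 6 in total.
From those, batch 16 — 7 in total.
No other element is forced below batch 1 by the given relations, so the count is 7.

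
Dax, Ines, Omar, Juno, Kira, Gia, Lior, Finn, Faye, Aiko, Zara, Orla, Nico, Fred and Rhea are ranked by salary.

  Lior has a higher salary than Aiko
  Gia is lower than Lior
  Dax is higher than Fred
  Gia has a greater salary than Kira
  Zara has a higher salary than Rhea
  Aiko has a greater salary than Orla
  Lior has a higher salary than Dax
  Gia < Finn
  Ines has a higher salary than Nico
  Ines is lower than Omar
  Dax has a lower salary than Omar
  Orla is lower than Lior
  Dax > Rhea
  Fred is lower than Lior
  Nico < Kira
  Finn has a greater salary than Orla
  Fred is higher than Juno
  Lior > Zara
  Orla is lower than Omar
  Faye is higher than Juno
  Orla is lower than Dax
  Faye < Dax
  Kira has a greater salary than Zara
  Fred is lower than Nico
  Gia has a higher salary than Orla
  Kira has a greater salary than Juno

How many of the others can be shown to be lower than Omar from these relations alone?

From Omar the given relations immediately reach Orla, Dax, Ines.
From those, Faye, Fred, Rhea, Nico — 7 in total.
From those, Juno — 8 in total.
No other element is forced below Omar by the given relations, so the count is 8.

8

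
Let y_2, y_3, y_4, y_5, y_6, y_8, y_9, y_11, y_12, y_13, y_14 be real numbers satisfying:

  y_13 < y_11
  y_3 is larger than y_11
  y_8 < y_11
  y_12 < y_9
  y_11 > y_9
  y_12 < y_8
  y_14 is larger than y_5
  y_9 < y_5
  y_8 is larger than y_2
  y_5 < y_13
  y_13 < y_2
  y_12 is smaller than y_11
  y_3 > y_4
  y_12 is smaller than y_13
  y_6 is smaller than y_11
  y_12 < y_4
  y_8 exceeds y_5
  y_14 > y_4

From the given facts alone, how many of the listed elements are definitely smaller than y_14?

From y_14 the given relations immediately reach y_5, y_4.
From those, y_12, y_9 — 4 in total.
Nothing else is reachable below y_14; 4 in all.

4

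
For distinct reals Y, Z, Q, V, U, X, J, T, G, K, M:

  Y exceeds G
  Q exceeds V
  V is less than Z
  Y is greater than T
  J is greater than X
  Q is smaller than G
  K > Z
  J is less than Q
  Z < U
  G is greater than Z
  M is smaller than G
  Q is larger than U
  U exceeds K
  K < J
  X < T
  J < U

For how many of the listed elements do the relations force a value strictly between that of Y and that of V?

6

Chaining upward from V reaches: Z, K, J, U, Q, G.
Chaining downward from Y reaches: X, T, Z, M, K, J, U, Q, G.
Strictly between V and Y are those in both lists: Z, K, J, U, Q, G — 6 elements.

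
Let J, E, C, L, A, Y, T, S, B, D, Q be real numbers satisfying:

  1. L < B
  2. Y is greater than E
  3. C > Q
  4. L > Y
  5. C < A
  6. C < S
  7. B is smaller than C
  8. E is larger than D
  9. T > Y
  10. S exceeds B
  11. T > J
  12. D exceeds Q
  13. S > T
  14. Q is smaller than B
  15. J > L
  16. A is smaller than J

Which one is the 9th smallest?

J

Piecing the relations together gives one ordering: Q < D < E < Y < L < B < C < A < J < T < S.
The 9th smallest is J.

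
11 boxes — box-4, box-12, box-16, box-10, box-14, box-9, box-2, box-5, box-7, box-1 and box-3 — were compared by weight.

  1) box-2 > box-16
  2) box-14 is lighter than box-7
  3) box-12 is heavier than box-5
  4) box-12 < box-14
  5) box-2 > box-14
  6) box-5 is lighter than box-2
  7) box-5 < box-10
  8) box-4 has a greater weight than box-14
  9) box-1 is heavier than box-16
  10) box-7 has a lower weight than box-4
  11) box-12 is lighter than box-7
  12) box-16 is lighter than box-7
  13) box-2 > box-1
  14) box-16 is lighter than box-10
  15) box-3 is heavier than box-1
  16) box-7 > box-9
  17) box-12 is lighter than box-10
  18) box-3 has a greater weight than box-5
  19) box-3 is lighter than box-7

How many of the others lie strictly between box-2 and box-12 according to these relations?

1

Chaining upward from box-12 reaches: box-10, box-14, box-7, box-4.
Chaining downward from box-2 reaches: box-16, box-5, box-14, box-1.
Strictly between box-12 and box-2 are those in both lists: box-14 — 1 element.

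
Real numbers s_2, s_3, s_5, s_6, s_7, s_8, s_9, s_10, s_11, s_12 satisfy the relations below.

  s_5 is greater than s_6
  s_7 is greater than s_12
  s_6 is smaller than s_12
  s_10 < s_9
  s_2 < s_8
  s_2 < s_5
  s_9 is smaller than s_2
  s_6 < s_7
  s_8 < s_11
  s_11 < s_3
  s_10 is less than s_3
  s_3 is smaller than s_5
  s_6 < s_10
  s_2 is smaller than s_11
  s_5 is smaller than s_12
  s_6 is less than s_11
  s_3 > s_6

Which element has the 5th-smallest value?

s_8

The consecutive relations fix a unique order: s_6 < s_10 < s_9 < s_2 < s_8 < s_11 < s_3 < s_5 < s_12 < s_7.
Counting 5 from the smallest end gives s_8.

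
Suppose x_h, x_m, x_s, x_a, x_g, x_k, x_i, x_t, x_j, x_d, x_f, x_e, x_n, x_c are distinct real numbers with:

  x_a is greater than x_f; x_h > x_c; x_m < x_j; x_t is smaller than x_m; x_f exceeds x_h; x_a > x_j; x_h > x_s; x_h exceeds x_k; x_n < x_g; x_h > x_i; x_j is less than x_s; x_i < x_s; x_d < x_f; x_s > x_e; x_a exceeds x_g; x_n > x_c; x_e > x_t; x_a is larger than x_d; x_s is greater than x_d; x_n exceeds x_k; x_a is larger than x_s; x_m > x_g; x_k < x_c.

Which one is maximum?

x_a

Chaining downward from x_a: directly below it, x_d, x_g, x_j, x_s, x_f; then x_i, x_n, x_m, x_e, x_h; then x_k, x_c, x_t.
That covers every other element, and nothing is given above x_a, so x_a is the maximum.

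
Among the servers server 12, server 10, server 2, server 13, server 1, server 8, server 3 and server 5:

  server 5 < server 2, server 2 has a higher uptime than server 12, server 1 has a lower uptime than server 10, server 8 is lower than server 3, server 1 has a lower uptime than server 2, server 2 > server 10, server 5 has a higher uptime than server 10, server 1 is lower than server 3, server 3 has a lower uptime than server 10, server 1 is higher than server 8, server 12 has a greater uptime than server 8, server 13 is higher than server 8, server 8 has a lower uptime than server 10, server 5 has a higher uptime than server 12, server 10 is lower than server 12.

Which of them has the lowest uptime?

server 1 is not least since server 8 < server 1; server 3 is not least since server 1 < server 3; server 10 is not least since server 8 < server 10; server 12 is not least since server 8 < server 12; server 5 is not least since server 12 < server 5; server 13 is not least since server 8 < server 13; server 2 is not least since server 10 < server 2.
Only server 8 has nothing below it, so server 8 is the lowest uptime.

server 8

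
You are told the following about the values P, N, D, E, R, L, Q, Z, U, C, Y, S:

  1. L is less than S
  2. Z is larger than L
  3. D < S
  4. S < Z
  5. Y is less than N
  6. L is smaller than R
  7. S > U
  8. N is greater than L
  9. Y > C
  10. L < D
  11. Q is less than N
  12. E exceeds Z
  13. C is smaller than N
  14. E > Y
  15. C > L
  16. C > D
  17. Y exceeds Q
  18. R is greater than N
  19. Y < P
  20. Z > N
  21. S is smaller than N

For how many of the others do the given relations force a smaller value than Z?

8

From Z the given relations immediately reach L, S, N.
From those, Q, U, D, C, Y — 8 in total.
No other element is forced below Z by the given relations, so the count is 8.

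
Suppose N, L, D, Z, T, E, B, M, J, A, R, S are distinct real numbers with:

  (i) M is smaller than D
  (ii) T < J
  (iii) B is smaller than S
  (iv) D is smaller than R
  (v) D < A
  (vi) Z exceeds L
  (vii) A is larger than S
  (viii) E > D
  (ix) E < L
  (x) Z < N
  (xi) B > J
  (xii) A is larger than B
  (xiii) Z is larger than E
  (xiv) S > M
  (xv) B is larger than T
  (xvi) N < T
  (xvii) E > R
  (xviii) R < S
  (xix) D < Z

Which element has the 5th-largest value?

T

Chaining the given pairs: M < D < R < E < L < Z < N < T < J < B < S < A.
Counting 5 from the largest end gives T.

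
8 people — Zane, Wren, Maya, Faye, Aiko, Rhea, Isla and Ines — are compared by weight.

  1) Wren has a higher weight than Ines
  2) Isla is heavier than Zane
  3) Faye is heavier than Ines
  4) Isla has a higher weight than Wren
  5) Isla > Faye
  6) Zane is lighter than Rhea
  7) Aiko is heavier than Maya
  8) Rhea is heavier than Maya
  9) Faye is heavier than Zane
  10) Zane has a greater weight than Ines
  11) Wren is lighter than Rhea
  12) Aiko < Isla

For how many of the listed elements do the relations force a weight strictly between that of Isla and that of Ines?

The relations place Ines below Isla. An element lies strictly between them when it is forced above Ines and also forced below Isla.
Above Ines: {Zane, Faye, Wren, Rhea}. Below Isla: {Zane, Maya, Faye, Wren, Aiko}.
Intersection: {Zane, Faye, Wren} — 3.

3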